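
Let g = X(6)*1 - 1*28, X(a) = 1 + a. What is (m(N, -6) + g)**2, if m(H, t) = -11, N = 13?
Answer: 1024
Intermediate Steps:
g = -21 (g = (1 + 6)*1 - 1*28 = 7*1 - 28 = 7 - 28 = -21)
(m(N, -6) + g)**2 = (-11 - 21)**2 = (-32)**2 = 1024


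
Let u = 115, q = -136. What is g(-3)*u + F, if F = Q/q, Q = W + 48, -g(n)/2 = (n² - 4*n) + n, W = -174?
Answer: -281457/68 ≈ -4139.1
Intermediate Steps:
g(n) = -2*n² + 6*n (g(n) = -2*((n² - 4*n) + n) = -2*(n² - 3*n) = -2*n² + 6*n)
Q = -126 (Q = -174 + 48 = -126)
F = 63/68 (F = -126/(-136) = -126*(-1/136) = 63/68 ≈ 0.92647)
g(-3)*u + F = (2*(-3)*(3 - 1*(-3)))*115 + 63/68 = (2*(-3)*(3 + 3))*115 + 63/68 = (2*(-3)*6)*115 + 63/68 = -36*115 + 63/68 = -4140 + 63/68 = -281457/68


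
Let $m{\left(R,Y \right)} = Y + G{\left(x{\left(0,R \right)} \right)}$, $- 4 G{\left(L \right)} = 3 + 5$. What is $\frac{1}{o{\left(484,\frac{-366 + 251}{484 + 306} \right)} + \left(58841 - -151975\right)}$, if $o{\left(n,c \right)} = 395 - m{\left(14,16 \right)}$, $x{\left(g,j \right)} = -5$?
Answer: $\frac{1}{211197} \approx 4.7349 \cdot 10^{-6}$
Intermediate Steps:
$G{\left(L \right)} = -2$ ($G{\left(L \right)} = - \frac{3 + 5}{4} = \left(- \frac{1}{4}\right) 8 = -2$)
$m{\left(R,Y \right)} = -2 + Y$ ($m{\left(R,Y \right)} = Y - 2 = -2 + Y$)
$o{\left(n,c \right)} = 381$ ($o{\left(n,c \right)} = 395 - \left(-2 + 16\right) = 395 - 14 = 381$)
$\frac{1}{o{\left(484,\frac{-366 + 251}{484 + 306} \right)} + \left(58841 - -151975\right)} = \frac{1}{381 + \left(58841 - -151975\right)} = \frac{1}{381 + \left(58841 + 151975\right)} = \frac{1}{381 + 210816} = \frac{1}{211197}$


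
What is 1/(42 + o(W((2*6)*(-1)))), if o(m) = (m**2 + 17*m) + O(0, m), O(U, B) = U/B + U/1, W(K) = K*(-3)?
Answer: 1/1950 ≈ 0.00051282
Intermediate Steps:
W(K) = -3*K
O(U, B) = U + U/B (O(U, B) = U/B + U*1 = U/B + U = U + U/B)
o(m) = m**2 + 17*m (o(m) = (m**2 + 17*m) + (0 + 0/m) = (m**2 + 17*m) + (0 + 0) = (m**2 + 17*m) + 0 = m**2 + 17*m)
1/(42 + o(W((2*6)*(-1)))) = 1/(42 + (-3*2*6*(-1))*(17 - 3*2*6*(-1))) = 1/(42 + (-36*(-1))*(17 - 36*(-1))) = 1/(42 + (-3*(-12))*(17 - 3*(-12))) = 1/(42 + 36*(17 + 36)) = 1/(42 + 36*53) = 1/(42 + 1908) = 1/1950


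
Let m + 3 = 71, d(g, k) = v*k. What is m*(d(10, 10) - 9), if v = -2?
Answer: -1972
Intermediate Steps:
d(g, k) = -2*k
m = 68 (m = -3 + 71 = 68)
m*(d(10, 10) - 9) = 68*(-2*10 - 9) = 68*(-20 - 9) = 68*(-29) = -1972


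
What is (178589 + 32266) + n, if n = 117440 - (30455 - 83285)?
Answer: 381125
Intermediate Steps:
n = 170270 (n = 117440 - 1*(-52830) = 117440 + 52830 = 170270)
(178589 + 32266) + n = (178589 + 32266) + 170270 = 210855 + 170270 = 381125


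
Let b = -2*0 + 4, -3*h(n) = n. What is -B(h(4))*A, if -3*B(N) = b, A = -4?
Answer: -16/3 ≈ -5.3333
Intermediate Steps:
h(n) = -n/3
b = 4 (b = 0 + 4 = 4)
B(N) = -4/3 (B(N) = -⅓*4 = -4/3)
-B(h(4))*A = -(-4)*(-4)/3 = -1*16/3 = -16/3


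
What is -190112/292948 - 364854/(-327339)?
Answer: 3721014802/7991108781 ≈ 0.46564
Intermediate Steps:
-190112/292948 - 364854/(-327339) = -190112*1/292948 - 364854*(-1/327339) = -47528/73237 + 121618/109113 = 3721014802/7991108781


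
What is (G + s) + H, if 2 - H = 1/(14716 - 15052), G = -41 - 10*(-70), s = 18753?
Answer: 6523105/336 ≈ 19414.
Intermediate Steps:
G = 659 (G = -41 + 700 = 659)
H = 673/336 (H = 2 - 1/(14716 - 15052) = 2 - 1/(-336) = 2 - 1*(-1/336) = 2 + 1/336 = 673/336 ≈ 2.0030)
(G + s) + H = (659 + 18753) + 673/336 = 19412 + 673/336 = 6523105/336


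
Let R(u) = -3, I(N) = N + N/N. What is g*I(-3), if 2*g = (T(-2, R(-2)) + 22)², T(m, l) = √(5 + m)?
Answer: -(22 + √3)² ≈ -563.21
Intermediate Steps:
I(N) = 1 + N (I(N) = N + 1 = 1 + N)
g = (22 + √3)²/2 (g = (√(5 - 2) + 22)²/2 = (√3 + 22)²/2 = (22 + √3)²/2 ≈ 281.60)
g*I(-3) = ((22 + √3)²/2)*(1 - 3) = ((22 + √3)²/2)*(-2) = -(22 + √3)²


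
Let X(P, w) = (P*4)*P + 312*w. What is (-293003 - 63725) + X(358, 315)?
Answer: 254208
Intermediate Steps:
X(P, w) = 4*P**2 + 312*w (X(P, w) = (4*P)*P + 312*w = 4*P**2 + 312*w)
(-293003 - 63725) + X(358, 315) = (-293003 - 63725) + (4*358**2 + 312*315) = -356728 + (4*128164 + 98280) = -356728 + (512656 + 98280) = -356728 + 610936 = 254208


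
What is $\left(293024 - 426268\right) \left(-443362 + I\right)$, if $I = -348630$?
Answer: $105528182048$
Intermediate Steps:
$\left(293024 - 426268\right) \left(-443362 + I\right) = \left(293024 - 426268\right) \left(-443362 - 348630\right) = \left(-133244\right) \left(-791992\right) = 105528182048$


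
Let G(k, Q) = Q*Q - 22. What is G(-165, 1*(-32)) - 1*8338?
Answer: -7336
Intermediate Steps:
G(k, Q) = -22 + Q**2 (G(k, Q) = Q**2 - 22 = -22 + Q**2)
G(-165, 1*(-32)) - 1*8338 = (-22 + (1*(-32))**2) - 1*8338 = (-22 + (-32)**2) - 8338 = (-22 + 1024) - 8338 = 1002 - 8338 = -7336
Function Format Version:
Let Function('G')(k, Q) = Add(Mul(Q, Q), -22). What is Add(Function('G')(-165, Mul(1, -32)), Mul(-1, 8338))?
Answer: -7336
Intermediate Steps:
Function('G')(k, Q) = Add(-22, Pow(Q, 2)) (Function('G')(k, Q) = Add(Pow(Q, 2), -22) = Add(-22, Pow(Q, 2)))
Add(Function('G')(-165, Mul(1, -32)), Mul(-1, 8338)) = Add(Add(-22, Pow(Mul(1, -32), 2)), Mul(-1, 8338)) = Add(Add(-22, Pow(-32, 2)), -8338) = Add(Add(-22, 1024), -8338) = Add(1002, -8338) = -7336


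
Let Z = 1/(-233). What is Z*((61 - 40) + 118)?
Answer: -139/233 ≈ -0.59657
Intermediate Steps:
Z = -1/233 ≈ -0.0042918
Z*((61 - 40) + 118) = -((61 - 40) + 118)/233 = -(21 + 118)/233 = -1/233*139 = -139/233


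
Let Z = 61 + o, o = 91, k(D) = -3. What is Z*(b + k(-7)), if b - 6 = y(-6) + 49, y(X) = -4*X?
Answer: 11552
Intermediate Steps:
b = 79 (b = 6 + (-4*(-6) + 49) = 6 + (24 + 49) = 6 + 73 = 79)
Z = 152 (Z = 61 + 91 = 152)
Z*(b + k(-7)) = 152*(79 - 3) = 152*76 = 11552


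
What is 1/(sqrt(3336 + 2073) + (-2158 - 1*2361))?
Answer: -4519/20415952 - 3*sqrt(601)/20415952 ≈ -0.00022495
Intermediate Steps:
1/(sqrt(3336 + 2073) + (-2158 - 1*2361)) = 1/(sqrt(5409) + (-2158 - 2361)) = 1/(3*sqrt(601) - 4519) = 1/(-4519 + 3*sqrt(601))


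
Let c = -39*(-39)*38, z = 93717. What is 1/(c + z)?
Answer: 1/151515 ≈ 6.6000e-6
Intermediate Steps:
c = 57798 (c = 1521*38 = 57798)
1/(c + z) = 1/(57798 + 93717) = 1/151515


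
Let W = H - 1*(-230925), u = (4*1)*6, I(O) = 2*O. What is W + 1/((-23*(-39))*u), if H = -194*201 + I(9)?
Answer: 4132278073/21528 ≈ 1.9195e+5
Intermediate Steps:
u = 24 (u = 4*6 = 24)
H = -38976 (H = -194*201 + 2*9 = -38994 + 18 = -38976)
W = 191949 (W = -38976 - 1*(-230925) = -38976 + 230925 = 191949)
W + 1/((-23*(-39))*u) = 191949 + 1/(-23*(-39)*24) = 191949 + 1/(897*24) = 191949 + 1/21528 = 4132278073/21528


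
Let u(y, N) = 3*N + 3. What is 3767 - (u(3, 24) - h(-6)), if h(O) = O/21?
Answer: 25842/7 ≈ 3691.7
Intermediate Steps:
u(y, N) = 3 + 3*N
h(O) = O/21 (h(O) = O*(1/21) = O/21)
3767 - (u(3, 24) - h(-6)) = 3767 - ((3 + 3*24) - (-6)/21) = 3767 - ((3 + 72) - 1*(-2/7)) = 3767 - (75 + 2/7) = 3767 - 1*527/7 = 3767 - 527/7 = 25842/7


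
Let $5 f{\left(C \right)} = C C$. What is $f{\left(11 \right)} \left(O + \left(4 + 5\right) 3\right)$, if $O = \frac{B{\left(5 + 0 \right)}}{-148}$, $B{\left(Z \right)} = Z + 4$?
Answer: $\frac{482427}{740} \approx 651.93$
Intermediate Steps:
$B{\left(Z \right)} = 4 + Z$
$f{\left(C \right)} = \frac{C^{2}}{5}$ ($f{\left(C \right)} = \frac{C C}{5} = \frac{C^{2}}{5}$)
$O = - \frac{9}{148}$ ($O = \frac{4 + \left(5 + 0\right)}{-148} = \left(4 + 5\right) \left(- \frac{1}{148}\right) = 9 \left(- \frac{1}{148}\right) = - \frac{9}{148} \approx -0.060811$)
$f{\left(11 \right)} \left(O + \left(4 + 5\right) 3\right) = \frac{11^{2}}{5} \left(- \frac{9}{148} + \left(4 + 5\right) 3\right) = \frac{1}{5} \cdot 121 \left(- \frac{9}{148} + 9 \cdot 3\right) = \frac{121 \left(- \frac{9}{148} + 27\right)}{5} = \frac{121}{5} \cdot \frac{3987}{148} = \frac{482427}{740}$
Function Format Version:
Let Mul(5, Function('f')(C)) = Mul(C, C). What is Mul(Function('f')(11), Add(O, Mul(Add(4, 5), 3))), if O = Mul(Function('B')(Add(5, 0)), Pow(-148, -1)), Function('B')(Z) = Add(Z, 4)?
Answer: Rational(482427, 740) ≈ 651.93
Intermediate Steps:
Function('B')(Z) = Add(4, Z)
Function('f')(C) = Mul(Rational(1, 5), Pow(C, 2)) (Function('f')(C) = Mul(Rational(1, 5), Mul(C, C)) = Mul(Rational(1, 5), Pow(C, 2)))
O = Rational(-9, 148) (O = Mul(Add(4, Add(5, 0)), Pow(-148, -1)) = Mul(Add(4, 5), Rational(-1, 148)) = Mul(9, Rational(-1, 148)) = Rational(-9, 148) ≈ -0.060811)
Mul(Function('f')(11), Add(O, Mul(Add(4, 5), 3))) = Mul(Mul(Rational(1, 5), Pow(11, 2)), Add(Rational(-9, 148), Mul(Add(4, 5), 3))) = Mul(Mul(Rational(1, 5), 121), Add(Rational(-9, 148), Mul(9, 3))) = Mul(Rational(121, 5), Add(Rational(-9, 148), 27)) = Mul(Rational(121, 5), Rational(3987, 148)) = Rational(482427, 740)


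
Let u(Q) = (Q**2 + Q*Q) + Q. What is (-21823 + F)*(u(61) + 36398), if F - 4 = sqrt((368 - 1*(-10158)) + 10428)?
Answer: -957875919 + 43901*sqrt(20954) ≈ -9.5152e+8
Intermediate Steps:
u(Q) = Q + 2*Q**2 (u(Q) = (Q**2 + Q**2) + Q = 2*Q**2 + Q = Q + 2*Q**2)
F = 4 + sqrt(20954) (F = 4 + sqrt((368 - 1*(-10158)) + 10428) = 4 + sqrt((368 + 10158) + 10428) = 4 + sqrt(10526 + 10428) = 4 + sqrt(20954) ≈ 148.75)
(-21823 + F)*(u(61) + 36398) = (-21823 + (4 + sqrt(20954)))*(61*(1 + 2*61) + 36398) = (-21819 + sqrt(20954))*(61*(1 + 122) + 36398) = (-21819 + sqrt(20954))*(61*123 + 36398) = (-21819 + sqrt(20954))*(7503 + 36398) = (-21819 + sqrt(20954))*43901 = -957875919 + 43901*sqrt(20954)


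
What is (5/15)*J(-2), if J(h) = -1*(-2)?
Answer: ⅔ ≈ 0.66667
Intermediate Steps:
J(h) = 2
(5/15)*J(-2) = (5/15)*2 = ((1/15)*5)*2 = (⅓)*2 = ⅔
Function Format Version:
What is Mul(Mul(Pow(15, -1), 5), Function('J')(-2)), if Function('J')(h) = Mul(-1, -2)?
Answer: Rational(2, 3) ≈ 0.66667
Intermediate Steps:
Function('J')(h) = 2
Mul(Mul(Pow(15, -1), 5), Function('J')(-2)) = Mul(Mul(Pow(15, -1), 5), 2) = Mul(Mul(Rational(1, 15), 5), 2) = Mul(Rational(1, 3), 2) = Rational(2, 3)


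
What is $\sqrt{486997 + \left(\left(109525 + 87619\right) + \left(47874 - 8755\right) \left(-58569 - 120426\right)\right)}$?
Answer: $636 i \sqrt{17309} \approx 83675.0 i$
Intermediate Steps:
$\sqrt{486997 + \left(\left(109525 + 87619\right) + \left(47874 - 8755\right) \left(-58569 - 120426\right)\right)} = \sqrt{486997 + \left(197144 + 39119 \left(-178995\right)\right)} = \sqrt{486997 + \left(197144 - 7002105405\right)} = \sqrt{486997 - 7001908261} = \sqrt{-7001421264} = 636 i \sqrt{17309}$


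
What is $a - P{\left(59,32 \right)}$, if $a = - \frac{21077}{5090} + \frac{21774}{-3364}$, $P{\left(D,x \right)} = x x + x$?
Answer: $- \frac{2282920906}{2140345} \approx -1066.6$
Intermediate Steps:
$P{\left(D,x \right)} = x + x^{2}$ ($P{\left(D,x \right)} = x^{2} + x = x + x^{2}$)
$a = - \frac{22716586}{2140345}$ ($a = \left(-21077\right) \frac{1}{5090} + 21774 \left(- \frac{1}{3364}\right) = - \frac{21077}{5090} - \frac{10887}{1682} = - \frac{22716586}{2140345} \approx -10.614$)
$a - P{\left(59,32 \right)} = - \frac{22716586}{2140345} - 32 \left(1 + 32\right) = - \frac{22716586}{2140345} - 32 \cdot 33 = - \frac{22716586}{2140345} - 1056 = - \frac{2282920906}{2140345}$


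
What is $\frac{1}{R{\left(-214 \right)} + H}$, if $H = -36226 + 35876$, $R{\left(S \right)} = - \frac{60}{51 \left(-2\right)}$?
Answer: $- \frac{17}{5940} \approx -0.002862$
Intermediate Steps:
$R{\left(S \right)} = \frac{10}{17}$ ($R{\left(S \right)} = - \frac{60}{-102} = \left(-60\right) \left(- \frac{1}{102}\right) = \frac{10}{17}$)
$H = -350$
$\frac{1}{R{\left(-214 \right)} + H} = \frac{1}{\frac{10}{17} - 350} = \frac{1}{- \frac{5940}{17}} = - \frac{17}{5940}$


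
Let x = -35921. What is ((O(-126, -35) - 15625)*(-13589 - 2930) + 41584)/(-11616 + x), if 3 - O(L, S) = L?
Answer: -256020008/47537 ≈ -5385.7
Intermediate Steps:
O(L, S) = 3 - L
((O(-126, -35) - 15625)*(-13589 - 2930) + 41584)/(-11616 + x) = (((3 - 1*(-126)) - 15625)*(-13589 - 2930) + 41584)/(-11616 - 35921) = (((3 + 126) - 15625)*(-16519) + 41584)/(-47537) = ((129 - 15625)*(-16519) + 41584)*(-1/47537) = (-15496*(-16519) + 41584)*(-1/47537) = (255978424 + 41584)*(-1/47537) = 256020008*(-1/47537) = -256020008/47537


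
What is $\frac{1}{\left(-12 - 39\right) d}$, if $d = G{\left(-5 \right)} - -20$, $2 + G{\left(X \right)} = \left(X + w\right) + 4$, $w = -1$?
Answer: $- \frac{1}{816} \approx -0.0012255$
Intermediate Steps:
$G{\left(X \right)} = 1 + X$ ($G{\left(X \right)} = -2 + \left(\left(X - 1\right) + 4\right) = -2 + \left(\left(-1 + X\right) + 4\right) = -2 + \left(3 + X\right) = 1 + X$)
$d = 16$ ($d = \left(1 - 5\right) - -20 = -4 + 20 = 16$)
$\frac{1}{\left(-12 - 39\right) d} = \frac{1}{\left(-12 - 39\right) 16} = \frac{1}{\left(-51\right) 16} = \frac{1}{-816} = - \frac{1}{816}$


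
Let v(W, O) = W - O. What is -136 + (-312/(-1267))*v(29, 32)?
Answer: -173248/1267 ≈ -136.74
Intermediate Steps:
-136 + (-312/(-1267))*v(29, 32) = -136 + (-312/(-1267))*(29 - 1*32) = -136 + (-312*(-1/1267))*(29 - 32) = -136 + (312/1267)*(-3) = -136 - 936/1267 = -173248/1267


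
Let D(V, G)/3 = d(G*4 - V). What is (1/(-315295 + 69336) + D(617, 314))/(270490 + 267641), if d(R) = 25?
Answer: 18446924/132358162629 ≈ 0.00013937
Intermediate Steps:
D(V, G) = 75 (D(V, G) = 3*25 = 75)
(1/(-315295 + 69336) + D(617, 314))/(270490 + 267641) = (1/(-315295 + 69336) + 75)/(270490 + 267641) = (1/(-245959) + 75)/538131 = (-1/245959 + 75)*(1/538131) = (18446924/245959)*(1/538131) = 18446924/132358162629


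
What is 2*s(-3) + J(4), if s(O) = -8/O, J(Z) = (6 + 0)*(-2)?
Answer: -20/3 ≈ -6.6667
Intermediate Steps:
J(Z) = -12 (J(Z) = 6*(-2) = -12)
2*s(-3) + J(4) = 2*(-8/(-3)) - 12 = 2*(-8*(-⅓)) - 12 = 2*(8/3) - 12 = 16/3 - 12 = -20/3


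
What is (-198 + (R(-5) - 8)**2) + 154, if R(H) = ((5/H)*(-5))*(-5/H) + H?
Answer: 20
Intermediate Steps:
R(H) = H + 125/H**2 (R(H) = (-25/H)*(-5/H) + H = 125/H**2 + H = H + 125/H**2)
(-198 + (R(-5) - 8)**2) + 154 = (-198 + ((-5 + 125/(-5)**2) - 8)**2) + 154 = (-198 + ((-5 + 125*(1/25)) - 8)**2) + 154 = (-198 + ((-5 + 5) - 8)**2) + 154 = (-198 + (0 - 8)**2) + 154 = (-198 + (-8)**2) + 154 = (-198 + 64) + 154 = -134 + 154 = 20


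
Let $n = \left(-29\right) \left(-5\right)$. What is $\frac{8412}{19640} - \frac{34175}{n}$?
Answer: $- \frac{33498863}{142390} \approx -235.26$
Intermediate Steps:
$n = 145$
$\frac{8412}{19640} - \frac{34175}{n} = \frac{8412}{19640} - \frac{34175}{145} = 8412 \cdot \frac{1}{19640} - \frac{6835}{29} = \frac{2103}{4910} - \frac{6835}{29} = - \frac{33498863}{142390}$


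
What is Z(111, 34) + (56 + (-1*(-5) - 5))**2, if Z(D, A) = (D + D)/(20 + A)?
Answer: 28261/9 ≈ 3140.1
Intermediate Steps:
Z(D, A) = 2*D/(20 + A) (Z(D, A) = (2*D)/(20 + A) = 2*D/(20 + A))
Z(111, 34) + (56 + (-1*(-5) - 5))**2 = 2*111/(20 + 34) + (56 + (-1*(-5) - 5))**2 = 2*111/54 + (56 + (5 - 5))**2 = 2*111*(1/54) + (56 + 0)**2 = 37/9 + 56**2 = 37/9 + 3136 = 28261/9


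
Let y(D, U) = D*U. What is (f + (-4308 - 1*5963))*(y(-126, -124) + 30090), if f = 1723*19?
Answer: 1027010724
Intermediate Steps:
f = 32737
(f + (-4308 - 1*5963))*(y(-126, -124) + 30090) = (32737 + (-4308 - 1*5963))*(-126*(-124) + 30090) = (32737 + (-4308 - 5963))*(15624 + 30090) = (32737 - 10271)*45714 = 22466*45714 = 1027010724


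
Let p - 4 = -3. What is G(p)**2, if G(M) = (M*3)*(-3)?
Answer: 81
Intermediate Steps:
p = 1 (p = 4 - 3 = 1)
G(M) = -9*M (G(M) = (3*M)*(-3) = -9*M)
G(p)**2 = (-9*1)**2 = (-9)**2 = 81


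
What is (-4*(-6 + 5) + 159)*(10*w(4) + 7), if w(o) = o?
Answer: 7661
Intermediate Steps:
(-4*(-6 + 5) + 159)*(10*w(4) + 7) = (-4*(-6 + 5) + 159)*(10*4 + 7) = (-4*(-1) + 159)*(40 + 7) = (4 + 159)*47 = 163*47 = 7661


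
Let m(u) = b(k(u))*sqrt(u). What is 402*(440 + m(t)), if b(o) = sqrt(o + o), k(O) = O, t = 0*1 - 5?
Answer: 176880 - 2010*sqrt(2) ≈ 1.7404e+5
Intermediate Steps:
t = -5 (t = 0 - 5 = -5)
b(o) = sqrt(2)*sqrt(o) (b(o) = sqrt(2*o) = sqrt(2)*sqrt(o))
m(u) = u*sqrt(2) (m(u) = (sqrt(2)*sqrt(u))*sqrt(u) = u*sqrt(2))
402*(440 + m(t)) = 402*(440 - 5*sqrt(2)) = 176880 - 2010*sqrt(2)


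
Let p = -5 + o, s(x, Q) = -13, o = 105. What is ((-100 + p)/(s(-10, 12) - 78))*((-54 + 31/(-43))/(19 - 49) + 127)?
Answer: 0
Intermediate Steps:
p = 100 (p = -5 + 105 = 100)
((-100 + p)/(s(-10, 12) - 78))*((-54 + 31/(-43))/(19 - 49) + 127) = ((-100 + 100)/(-13 - 78))*((-54 + 31/(-43))/(19 - 49) + 127) = (0/(-91))*((-54 + 31*(-1/43))/(-30) + 127) = (0*(-1/91))*((-54 - 31/43)*(-1/30) + 127) = 0*(-2353/43*(-1/30) + 127) = 0*(2353/1290 + 127) = 0*(166183/1290) = 0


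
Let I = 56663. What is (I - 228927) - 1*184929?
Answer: -357193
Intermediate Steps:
(I - 228927) - 1*184929 = (56663 - 228927) - 1*184929 = -172264 - 184929 = -357193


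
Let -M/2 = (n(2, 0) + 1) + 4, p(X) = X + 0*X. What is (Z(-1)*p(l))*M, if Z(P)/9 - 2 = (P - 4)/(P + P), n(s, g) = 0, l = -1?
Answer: 405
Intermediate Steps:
Z(P) = 18 + 9*(-4 + P)/(2*P) (Z(P) = 18 + 9*((P - 4)/(P + P)) = 18 + 9*((-4 + P)/((2*P))) = 18 + 9*((-4 + P)*(1/(2*P))) = 18 + 9*((-4 + P)/(2*P)) = 18 + 9*(-4 + P)/(2*P))
p(X) = X (p(X) = X + 0 = X)
M = -10 (M = -2*((0 + 1) + 4) = -2*(1 + 4) = -2*5 = -10)
(Z(-1)*p(l))*M = ((45/2 - 18/(-1))*(-1))*(-10) = ((45/2 - 18*(-1))*(-1))*(-10) = ((45/2 + 18)*(-1))*(-10) = ((81/2)*(-1))*(-10) = -81/2*(-10) = 405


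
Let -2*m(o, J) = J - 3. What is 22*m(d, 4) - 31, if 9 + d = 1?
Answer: -42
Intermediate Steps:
d = -8 (d = -9 + 1 = -8)
m(o, J) = 3/2 - J/2 (m(o, J) = -(J - 3)/2 = -(-3 + J)/2 = 3/2 - J/2)
22*m(d, 4) - 31 = 22*(3/2 - 1/2*4) - 31 = 22*(3/2 - 2) - 31 = 22*(-1/2) - 31 = -11 - 31 = -42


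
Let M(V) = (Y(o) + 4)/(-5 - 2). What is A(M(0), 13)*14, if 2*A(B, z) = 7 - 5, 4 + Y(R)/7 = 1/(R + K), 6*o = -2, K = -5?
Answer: 14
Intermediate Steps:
o = -⅓ (o = (⅙)*(-2) = -⅓ ≈ -0.33333)
Y(R) = -28 + 7/(-5 + R) (Y(R) = -28 + 7/(R - 5) = -28 + 7/(-5 + R))
M(V) = 405/112 (M(V) = (7*(21 - 4*(-⅓))/(-5 - ⅓) + 4)/(-5 - 2) = (7*(21 + 4/3)/(-16/3) + 4)/(-7) = (7*(-3/16)*(67/3) + 4)*(-⅐) = (-469/16 + 4)*(-⅐) = -405/16*(-⅐) = 405/112)
A(B, z) = 1 (A(B, z) = (7 - 5)/2 = (½)*2 = 1)
A(M(0), 13)*14 = 1*14 = 14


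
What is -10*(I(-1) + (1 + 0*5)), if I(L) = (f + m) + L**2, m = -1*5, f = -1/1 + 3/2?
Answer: 25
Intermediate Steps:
f = 1/2 (f = -1*1 + 3*(1/2) = -1 + 3/2 = 1/2 ≈ 0.50000)
m = -5
I(L) = -9/2 + L**2 (I(L) = (1/2 - 5) + L**2 = -9/2 + L**2)
-10*(I(-1) + (1 + 0*5)) = -10*((-9/2 + (-1)**2) + (1 + 0*5)) = -10*((-9/2 + 1) + (1 + 0)) = -10*(-7/2 + 1) = -10*(-5/2) = 25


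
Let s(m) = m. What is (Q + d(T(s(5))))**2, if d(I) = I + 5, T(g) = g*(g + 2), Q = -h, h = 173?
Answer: 17689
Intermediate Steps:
Q = -173 (Q = -1*173 = -173)
T(g) = g*(2 + g)
d(I) = 5 + I
(Q + d(T(s(5))))**2 = (-173 + (5 + 5*(2 + 5)))**2 = (-173 + (5 + 5*7))**2 = (-173 + (5 + 35))**2 = (-173 + 40)**2 = (-133)**2 = 17689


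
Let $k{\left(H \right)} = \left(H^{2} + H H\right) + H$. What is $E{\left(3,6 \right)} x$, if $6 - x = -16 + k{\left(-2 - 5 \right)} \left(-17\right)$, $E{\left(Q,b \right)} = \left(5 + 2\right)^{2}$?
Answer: $76881$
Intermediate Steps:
$E{\left(Q,b \right)} = 49$ ($E{\left(Q,b \right)} = 7^{2} = 49$)
$k{\left(H \right)} = H + 2 H^{2}$ ($k{\left(H \right)} = \left(H^{2} + H^{2}\right) + H = 2 H^{2} + H = H + 2 H^{2}$)
$x = 1569$ ($x = 6 - \left(-16 + \left(-2 - 5\right) \left(1 + 2 \left(-2 - 5\right)\right) \left(-17\right)\right) = 6 - \left(-16 + - 7 \left(1 + 2 \left(-7\right)\right) \left(-17\right)\right) = 6 - \left(-16 + - 7 \left(1 - 14\right) \left(-17\right)\right) = 6 - \left(-16 + \left(-7\right) \left(-13\right) \left(-17\right)\right) = 6 - \left(-16 + 91 \left(-17\right)\right) = 6 - \left(-16 - 1547\right) = 6 - -1563 = 6 + 1563 = 1569$)
$E{\left(3,6 \right)} x = 49 \cdot 1569 = 76881$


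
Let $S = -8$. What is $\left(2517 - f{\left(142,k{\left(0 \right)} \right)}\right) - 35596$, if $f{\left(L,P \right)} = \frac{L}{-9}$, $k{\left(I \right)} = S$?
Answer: $- \frac{297569}{9} \approx -33063.0$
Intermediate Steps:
$k{\left(I \right)} = -8$
$f{\left(L,P \right)} = - \frac{L}{9}$ ($f{\left(L,P \right)} = L \left(- \frac{1}{9}\right) = - \frac{L}{9}$)
$\left(2517 - f{\left(142,k{\left(0 \right)} \right)}\right) - 35596 = \left(2517 - \left(- \frac{1}{9}\right) 142\right) - 35596 = \left(2517 - - \frac{142}{9}\right) - 35596 = \left(2517 + \frac{142}{9}\right) - 35596 = \frac{22795}{9} - 35596 = - \frac{297569}{9}$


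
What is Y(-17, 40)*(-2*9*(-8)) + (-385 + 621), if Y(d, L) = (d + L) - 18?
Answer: 956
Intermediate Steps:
Y(d, L) = -18 + L + d (Y(d, L) = (L + d) - 18 = -18 + L + d)
Y(-17, 40)*(-2*9*(-8)) + (-385 + 621) = (-18 + 40 - 17)*(-2*9*(-8)) + (-385 + 621) = 5*(-18*(-8)) + 236 = 5*144 + 236 = 720 + 236 = 956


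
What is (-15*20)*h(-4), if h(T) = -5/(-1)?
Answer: -1500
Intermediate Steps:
h(T) = 5 (h(T) = -5*(-1) = 5)
(-15*20)*h(-4) = -15*20*5 = -300*5 = -1500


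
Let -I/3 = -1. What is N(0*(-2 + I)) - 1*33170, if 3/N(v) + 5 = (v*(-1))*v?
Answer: -165853/5 ≈ -33171.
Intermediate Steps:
I = 3 (I = -3*(-1) = 3)
N(v) = 3/(-5 - v²) (N(v) = 3/(-5 + (v*(-1))*v) = 3/(-5 + (-v)*v) = 3/(-5 - v²))
N(0*(-2 + I)) - 1*33170 = -3/(5 + (0*(-2 + 3))²) - 1*33170 = -3/(5 + (0*1)²) - 33170 = -3/(5 + 0²) - 33170 = -3/(5 + 0) - 33170 = -3/5 - 33170 = -3*⅕ - 33170 = -⅗ - 33170 = -165853/5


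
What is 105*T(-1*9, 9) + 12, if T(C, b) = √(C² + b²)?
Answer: 12 + 945*√2 ≈ 1348.4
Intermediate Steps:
105*T(-1*9, 9) + 12 = 105*√((-1*9)² + 9²) + 12 = 105*√((-9)² + 81) + 12 = 105*√(81 + 81) + 12 = 105*√162 + 12 = 105*(9*√2) + 12 = 945*√2 + 12 = 12 + 945*√2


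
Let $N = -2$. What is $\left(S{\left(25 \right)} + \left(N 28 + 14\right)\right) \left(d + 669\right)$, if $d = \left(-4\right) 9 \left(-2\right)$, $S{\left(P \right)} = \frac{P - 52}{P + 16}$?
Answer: $- \frac{1296009}{41} \approx -31610.0$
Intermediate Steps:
$S{\left(P \right)} = \frac{-52 + P}{16 + P}$
$d = 72$ ($d = \left(-36\right) \left(-2\right) = 72$)
$\left(S{\left(25 \right)} + \left(N 28 + 14\right)\right) \left(d + 669\right) = \left(\frac{-52 + 25}{16 + 25} + \left(\left(-2\right) 28 + 14\right)\right) \left(72 + 669\right) = \left(\frac{1}{41} \left(-27\right) + \left(-56 + 14\right)\right) 741 = \left(\frac{1}{41} \left(-27\right) - 42\right) 741 = \left(- \frac{27}{41} - 42\right) 741 = \left(- \frac{1749}{41}\right) 741 = - \frac{1296009}{41}$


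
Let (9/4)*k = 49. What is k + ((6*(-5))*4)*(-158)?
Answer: 170836/9 ≈ 18982.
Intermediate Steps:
k = 196/9 (k = (4/9)*49 = 196/9 ≈ 21.778)
k + ((6*(-5))*4)*(-158) = 196/9 + ((6*(-5))*4)*(-158) = 196/9 - 30*4*(-158) = 196/9 - 120*(-158) = 196/9 + 18960 = 170836/9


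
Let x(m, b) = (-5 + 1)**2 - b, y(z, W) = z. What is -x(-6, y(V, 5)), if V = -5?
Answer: -21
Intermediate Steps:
x(m, b) = 16 - b (x(m, b) = (-4)**2 - b = 16 - b)
-x(-6, y(V, 5)) = -(16 - 1*(-5)) = -(16 + 5) = -1*21 = -21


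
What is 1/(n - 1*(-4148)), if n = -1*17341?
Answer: -1/13193 ≈ -7.5798e-5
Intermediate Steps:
n = -17341
1/(n - 1*(-4148)) = 1/(-17341 - 1*(-4148)) = 1/(-17341 + 4148) = 1/(-13193) = -1/13193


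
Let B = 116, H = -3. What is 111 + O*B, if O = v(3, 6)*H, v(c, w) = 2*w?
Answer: -4065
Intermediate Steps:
O = -36 (O = (2*6)*(-3) = 12*(-3) = -36)
111 + O*B = 111 - 36*116 = 111 - 4176 = -4065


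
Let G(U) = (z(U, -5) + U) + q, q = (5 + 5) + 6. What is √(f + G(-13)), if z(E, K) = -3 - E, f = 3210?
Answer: √3223 ≈ 56.771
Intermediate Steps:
q = 16 (q = 10 + 6 = 16)
G(U) = 13 (G(U) = ((-3 - U) + U) + 16 = -3 + 16 = 13)
√(f + G(-13)) = √(3210 + 13) = √3223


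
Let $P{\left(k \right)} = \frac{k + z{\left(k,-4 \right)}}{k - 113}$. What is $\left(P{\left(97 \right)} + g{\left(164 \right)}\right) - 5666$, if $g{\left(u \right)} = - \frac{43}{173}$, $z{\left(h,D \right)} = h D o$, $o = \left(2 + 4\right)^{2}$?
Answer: $- \frac{13284493}{2768} \approx -4799.3$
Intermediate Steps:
$o = 36$ ($o = 6^{2} = 36$)
$z{\left(h,D \right)} = 36 D h$ ($z{\left(h,D \right)} = h D 36 = D h 36 = 36 D h$)
$P{\left(k \right)} = - \frac{143 k}{-113 + k}$ ($P{\left(k \right)} = \frac{k + 36 \left(-4\right) k}{k - 113} = \frac{k - 144 k}{-113 + k} = \frac{\left(-143\right) k}{-113 + k} = - \frac{143 k}{-113 + k}$)
$g{\left(u \right)} = - \frac{43}{173}$ ($g{\left(u \right)} = \left(-43\right) \frac{1}{173} = - \frac{43}{173}$)
$\left(P{\left(97 \right)} + g{\left(164 \right)}\right) - 5666 = \left(\left(-143\right) 97 \frac{1}{-113 + 97} - \frac{43}{173}\right) - 5666 = \left(\left(-143\right) 97 \frac{1}{-16} - \frac{43}{173}\right) - 5666 = \left(\left(-143\right) 97 \left(- \frac{1}{16}\right) - \frac{43}{173}\right) - 5666 = \left(\frac{13871}{16} - \frac{43}{173}\right) - 5666 = \frac{2398995}{2768} - 5666 = - \frac{13284493}{2768}$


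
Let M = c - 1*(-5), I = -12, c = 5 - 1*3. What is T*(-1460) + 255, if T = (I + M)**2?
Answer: -36245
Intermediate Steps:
c = 2 (c = 5 - 3 = 2)
M = 7 (M = 2 - 1*(-5) = 2 + 5 = 7)
T = 25 (T = (-12 + 7)**2 = (-5)**2 = 25)
T*(-1460) + 255 = 25*(-1460) + 255 = -36500 + 255 = -36245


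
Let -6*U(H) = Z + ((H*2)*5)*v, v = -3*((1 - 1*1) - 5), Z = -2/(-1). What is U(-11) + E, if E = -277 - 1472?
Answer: -4423/3 ≈ -1474.3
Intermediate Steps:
Z = 2 (Z = -2*(-1) = 2)
v = 15 (v = -3*((1 - 1) - 5) = -3*(0 - 5) = -3*(-5) = 15)
E = -1749
U(H) = -⅓ - 25*H (U(H) = -(2 + ((H*2)*5)*15)/6 = -(2 + ((2*H)*5)*15)/6 = -(2 + (10*H)*15)/6 = -(2 + 150*H)/6 = -⅓ - 25*H)
U(-11) + E = (-⅓ - 25*(-11)) - 1749 = (-⅓ + 275) - 1749 = 824/3 - 1749 = -4423/3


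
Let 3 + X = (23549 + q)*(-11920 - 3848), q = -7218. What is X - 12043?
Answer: -257519254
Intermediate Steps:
X = -257507211 (X = -3 + (23549 - 7218)*(-11920 - 3848) = -3 + 16331*(-15768) = -3 - 257507208 = -257507211)
X - 12043 = -257507211 - 12043 = -257519254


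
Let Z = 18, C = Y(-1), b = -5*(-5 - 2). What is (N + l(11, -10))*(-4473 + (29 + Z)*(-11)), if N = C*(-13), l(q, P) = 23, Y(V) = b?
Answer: 2155680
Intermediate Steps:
b = 35 (b = -5*(-7) = 35)
Y(V) = 35
C = 35
N = -455 (N = 35*(-13) = -455)
(N + l(11, -10))*(-4473 + (29 + Z)*(-11)) = (-455 + 23)*(-4473 + (29 + 18)*(-11)) = -432*(-4473 + 47*(-11)) = -432*(-4473 - 517) = -432*(-4990) = 2155680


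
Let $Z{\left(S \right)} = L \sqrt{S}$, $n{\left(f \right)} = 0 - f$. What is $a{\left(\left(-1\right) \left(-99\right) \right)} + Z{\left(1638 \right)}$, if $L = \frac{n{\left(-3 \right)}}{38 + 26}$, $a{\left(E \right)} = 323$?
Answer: $323 + \frac{9 \sqrt{182}}{64} \approx 324.9$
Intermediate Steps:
$n{\left(f \right)} = - f$
$L = \frac{3}{64}$ ($L = \frac{\left(-1\right) \left(-3\right)}{38 + 26} = \frac{3}{64} \approx 0.046875$)
$Z{\left(S \right)} = \frac{3 \sqrt{S}}{64}$
$a{\left(\left(-1\right) \left(-99\right) \right)} + Z{\left(1638 \right)} = 323 + \frac{3 \sqrt{1638}}{64} = 323 + \frac{3 \cdot 3 \sqrt{182}}{64} = 323 + \frac{9 \sqrt{182}}{64}$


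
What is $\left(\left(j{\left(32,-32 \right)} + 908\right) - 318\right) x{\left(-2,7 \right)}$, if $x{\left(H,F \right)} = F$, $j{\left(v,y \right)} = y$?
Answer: $3906$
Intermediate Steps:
$\left(\left(j{\left(32,-32 \right)} + 908\right) - 318\right) x{\left(-2,7 \right)} = \left(\left(-32 + 908\right) - 318\right) 7 = \left(876 - 318\right) 7 = 558 \cdot 7 = 3906$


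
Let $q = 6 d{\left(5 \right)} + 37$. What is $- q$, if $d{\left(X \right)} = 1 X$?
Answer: $-67$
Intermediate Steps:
$d{\left(X \right)} = X$
$q = 67$ ($q = 6 \cdot 5 + 37 = 30 + 37 = 67$)
$- q = \left(-1\right) 67 = -67$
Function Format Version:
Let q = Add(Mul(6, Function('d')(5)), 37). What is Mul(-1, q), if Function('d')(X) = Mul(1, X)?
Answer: -67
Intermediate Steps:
Function('d')(X) = X
q = 67 (q = Add(Mul(6, 5), 37) = Add(30, 37) = 67)
Mul(-1, q) = Mul(-1, 67) = -67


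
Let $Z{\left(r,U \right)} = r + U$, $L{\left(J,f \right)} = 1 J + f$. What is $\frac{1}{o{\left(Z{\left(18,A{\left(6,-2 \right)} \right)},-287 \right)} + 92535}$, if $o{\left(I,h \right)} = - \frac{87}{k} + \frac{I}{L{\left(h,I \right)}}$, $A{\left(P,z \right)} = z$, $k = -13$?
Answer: $\frac{3523}{326024174} \approx 1.0806 \cdot 10^{-5}$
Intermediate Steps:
$L{\left(J,f \right)} = J + f$
$Z{\left(r,U \right)} = U + r$
$o{\left(I,h \right)} = \frac{87}{13} + \frac{I}{I + h}$ ($o{\left(I,h \right)} = - \frac{87}{-13} + \frac{I}{h + I} = \left(-87\right) \left(- \frac{1}{13}\right) + \frac{I}{I + h} = \frac{87}{13} + \frac{I}{I + h}$)
$\frac{1}{o{\left(Z{\left(18,A{\left(6,-2 \right)} \right)},-287 \right)} + 92535} = \frac{1}{\left(\frac{87}{13} + \frac{-2 + 18}{\left(-2 + 18\right) - 287}\right) + 92535} = \frac{1}{\left(\frac{87}{13} + \frac{16}{16 - 287}\right) + 92535} = \frac{1}{\left(\frac{87}{13} + \frac{16}{-271}\right) + 92535} = \frac{1}{\left(\frac{87}{13} + 16 \left(- \frac{1}{271}\right)\right) + 92535} = \frac{1}{\left(\frac{87}{13} - \frac{16}{271}\right) + 92535} = \frac{1}{\frac{23369}{3523} + 92535} = \frac{1}{\frac{326024174}{3523}} = \frac{3523}{326024174}$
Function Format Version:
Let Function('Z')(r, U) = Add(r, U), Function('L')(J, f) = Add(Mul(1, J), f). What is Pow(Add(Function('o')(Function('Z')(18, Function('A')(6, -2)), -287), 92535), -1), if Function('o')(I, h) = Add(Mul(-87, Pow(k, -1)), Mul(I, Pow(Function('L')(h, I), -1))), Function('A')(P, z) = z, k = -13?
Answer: Rational(3523, 326024174) ≈ 1.0806e-5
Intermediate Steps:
Function('L')(J, f) = Add(J, f)
Function('Z')(r, U) = Add(U, r)
Function('o')(I, h) = Add(Rational(87, 13), Mul(I, Pow(Add(I, h), -1))) (Function('o')(I, h) = Add(Mul(-87, Pow(-13, -1)), Mul(I, Pow(Add(h, I), -1))) = Add(Mul(-87, Rational(-1, 13)), Mul(I, Pow(Add(I, h), -1))) = Add(Rational(87, 13), Mul(I, Pow(Add(I, h), -1))))
Pow(Add(Function('o')(Function('Z')(18, Function('A')(6, -2)), -287), 92535), -1) = Pow(Add(Add(Rational(87, 13), Mul(Add(-2, 18), Pow(Add(Add(-2, 18), -287), -1))), 92535), -1) = Pow(Add(Add(Rational(87, 13), Mul(16, Pow(Add(16, -287), -1))), 92535), -1) = Pow(Add(Add(Rational(87, 13), Mul(16, Pow(-271, -1))), 92535), -1) = Pow(Add(Add(Rational(87, 13), Mul(16, Rational(-1, 271))), 92535), -1) = Pow(Add(Add(Rational(87, 13), Rational(-16, 271)), 92535), -1) = Pow(Add(Rational(23369, 3523), 92535), -1) = Pow(Rational(326024174, 3523), -1) = Rational(3523, 326024174)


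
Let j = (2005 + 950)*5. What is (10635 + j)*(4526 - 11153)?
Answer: -168392070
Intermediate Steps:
j = 14775 (j = 2955*5 = 14775)
(10635 + j)*(4526 - 11153) = (10635 + 14775)*(4526 - 11153) = 25410*(-6627) = -168392070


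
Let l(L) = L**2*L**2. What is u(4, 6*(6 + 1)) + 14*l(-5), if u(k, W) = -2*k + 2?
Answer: 8744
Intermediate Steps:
u(k, W) = 2 - 2*k
l(L) = L**4
u(4, 6*(6 + 1)) + 14*l(-5) = (2 - 2*4) + 14*(-5)**4 = (2 - 8) + 14*625 = -6 + 8750 = 8744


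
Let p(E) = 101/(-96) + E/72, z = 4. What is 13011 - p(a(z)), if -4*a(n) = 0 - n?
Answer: 3747467/288 ≈ 13012.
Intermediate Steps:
a(n) = n/4 (a(n) = -(0 - n)/4 = -(-1)*n/4 = n/4)
p(E) = -101/96 + E/72 (p(E) = 101*(-1/96) + E*(1/72) = -101/96 + E/72)
13011 - p(a(z)) = 13011 - (-101/96 + ((¼)*4)/72) = 13011 - (-101/96 + (1/72)*1) = 13011 - (-101/96 + 1/72) = 13011 - 1*(-299/288) = 13011 + 299/288 = 3747467/288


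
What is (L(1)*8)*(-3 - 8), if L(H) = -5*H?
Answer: 440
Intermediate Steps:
(L(1)*8)*(-3 - 8) = (-5*1*8)*(-3 - 8) = -5*8*(-11) = -40*(-11) = 440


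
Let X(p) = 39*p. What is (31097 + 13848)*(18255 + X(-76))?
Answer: 687253995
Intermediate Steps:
(31097 + 13848)*(18255 + X(-76)) = (31097 + 13848)*(18255 + 39*(-76)) = 44945*(18255 - 2964) = 44945*15291 = 687253995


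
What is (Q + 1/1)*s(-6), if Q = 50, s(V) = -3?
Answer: -153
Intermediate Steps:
(Q + 1/1)*s(-6) = (50 + 1/1)*(-3) = (50 + 1)*(-3) = 51*(-3) = -153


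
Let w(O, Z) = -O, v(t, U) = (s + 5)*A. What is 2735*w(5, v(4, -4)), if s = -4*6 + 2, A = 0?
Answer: -13675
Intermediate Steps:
s = -22 (s = -24 + 2 = -22)
v(t, U) = 0 (v(t, U) = (-22 + 5)*0 = -17*0 = 0)
2735*w(5, v(4, -4)) = 2735*(-1*5) = 2735*(-5) = -13675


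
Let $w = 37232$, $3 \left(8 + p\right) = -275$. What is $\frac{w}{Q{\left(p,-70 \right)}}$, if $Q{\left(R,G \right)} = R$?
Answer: $- \frac{8592}{23} \approx -373.57$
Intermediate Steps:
$p = - \frac{299}{3}$ ($p = -8 + \frac{1}{3} \left(-275\right) = -8 - \frac{275}{3} = - \frac{299}{3} \approx -99.667$)
$\frac{w}{Q{\left(p,-70 \right)}} = \frac{37232}{- \frac{299}{3}} = 37232 \left(- \frac{3}{299}\right) = - \frac{8592}{23}$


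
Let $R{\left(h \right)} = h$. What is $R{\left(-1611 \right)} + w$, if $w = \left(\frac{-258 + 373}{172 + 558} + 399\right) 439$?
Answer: $\frac{25348397}{146} \approx 1.7362 \cdot 10^{5}$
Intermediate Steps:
$w = \frac{25583603}{146}$ ($w = \left(\frac{115}{730} + 399\right) 439 = \left(115 \cdot \frac{1}{730} + 399\right) 439 = \left(\frac{23}{146} + 399\right) 439 = \frac{58277}{146} \cdot 439 = \frac{25583603}{146} \approx 1.7523 \cdot 10^{5}$)
$R{\left(-1611 \right)} + w = -1611 + \frac{25583603}{146} = \frac{25348397}{146}$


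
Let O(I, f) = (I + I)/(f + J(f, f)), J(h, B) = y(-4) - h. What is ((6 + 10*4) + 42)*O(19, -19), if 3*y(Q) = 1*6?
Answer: 1672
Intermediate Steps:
y(Q) = 2 (y(Q) = (1*6)/3 = (1/3)*6 = 2)
J(h, B) = 2 - h
O(I, f) = I (O(I, f) = (I + I)/(f + (2 - f)) = (2*I)/2 = (2*I)*(1/2) = I)
((6 + 10*4) + 42)*O(19, -19) = ((6 + 10*4) + 42)*19 = ((6 + 40) + 42)*19 = (46 + 42)*19 = 88*19 = 1672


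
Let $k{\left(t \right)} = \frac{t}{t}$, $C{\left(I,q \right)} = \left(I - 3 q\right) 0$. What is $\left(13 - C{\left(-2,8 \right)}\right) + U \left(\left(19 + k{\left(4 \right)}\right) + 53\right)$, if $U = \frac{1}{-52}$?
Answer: $\frac{603}{52} \approx 11.596$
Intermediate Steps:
$C{\left(I,q \right)} = 0$
$k{\left(t \right)} = 1$
$U = - \frac{1}{52} \approx -0.019231$
$\left(13 - C{\left(-2,8 \right)}\right) + U \left(\left(19 + k{\left(4 \right)}\right) + 53\right) = \left(13 - 0\right) - \frac{\left(19 + 1\right) + 53}{52} = \left(13 + 0\right) - \frac{20 + 53}{52} = 13 - \frac{73}{52} = \frac{603}{52}$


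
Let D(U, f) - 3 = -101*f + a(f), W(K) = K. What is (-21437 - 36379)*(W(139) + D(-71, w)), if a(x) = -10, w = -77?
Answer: -457266744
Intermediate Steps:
D(U, f) = -7 - 101*f (D(U, f) = 3 + (-101*f - 10) = 3 + (-10 - 101*f) = -7 - 101*f)
(-21437 - 36379)*(W(139) + D(-71, w)) = (-21437 - 36379)*(139 + (-7 - 101*(-77))) = -57816*(139 + (-7 + 7777)) = -57816*(139 + 7770) = -57816*7909 = -457266744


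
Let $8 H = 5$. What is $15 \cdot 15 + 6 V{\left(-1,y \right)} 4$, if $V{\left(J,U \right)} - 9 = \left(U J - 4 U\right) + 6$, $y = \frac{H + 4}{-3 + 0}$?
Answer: $770$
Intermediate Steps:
$H = \frac{5}{8}$ ($H = \frac{1}{8} \cdot 5 = \frac{5}{8} \approx 0.625$)
$y = - \frac{37}{24}$ ($y = \frac{\frac{5}{8} + 4}{-3 + 0} = \frac{37}{8 \left(-3\right)} = \frac{37}{8} \left(- \frac{1}{3}\right) = - \frac{37}{24} \approx -1.5417$)
$V{\left(J,U \right)} = 15 - 4 U + J U$ ($V{\left(J,U \right)} = 9 + \left(\left(U J - 4 U\right) + 6\right) = 9 + \left(\left(J U - 4 U\right) + 6\right) = 9 + \left(\left(- 4 U + J U\right) + 6\right) = 9 + \left(6 - 4 U + J U\right) = 15 - 4 U + J U$)
$15 \cdot 15 + 6 V{\left(-1,y \right)} 4 = 15 \cdot 15 + 6 \left(15 - - \frac{37}{6} - - \frac{37}{24}\right) 4 = 225 + 6 \left(15 + \frac{37}{6} + \frac{37}{24}\right) 4 = 225 + 6 \cdot \frac{545}{24} \cdot 4 = 225 + \frac{545}{4} \cdot 4 = 225 + 545 = 770$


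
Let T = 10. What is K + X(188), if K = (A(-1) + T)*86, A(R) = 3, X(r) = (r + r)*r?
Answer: 71806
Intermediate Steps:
X(r) = 2*r² (X(r) = (2*r)*r = 2*r²)
K = 1118 (K = (3 + 10)*86 = 13*86 = 1118)
K + X(188) = 1118 + 2*188² = 1118 + 2*35344 = 1118 + 70688 = 71806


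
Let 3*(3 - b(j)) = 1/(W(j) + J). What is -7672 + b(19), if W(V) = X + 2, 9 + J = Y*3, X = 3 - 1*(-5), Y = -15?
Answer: -1012307/132 ≈ -7669.0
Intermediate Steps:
X = 8 (X = 3 + 5 = 8)
J = -54 (J = -9 - 15*3 = -9 - 45 = -54)
W(V) = 10 (W(V) = 8 + 2 = 10)
b(j) = 397/132 (b(j) = 3 - 1/(3*(10 - 54)) = 3 - ⅓/(-44) = 3 - ⅓*(-1/44) = 3 + 1/132 = 397/132)
-7672 + b(19) = -7672 + 397/132 = -1012307/132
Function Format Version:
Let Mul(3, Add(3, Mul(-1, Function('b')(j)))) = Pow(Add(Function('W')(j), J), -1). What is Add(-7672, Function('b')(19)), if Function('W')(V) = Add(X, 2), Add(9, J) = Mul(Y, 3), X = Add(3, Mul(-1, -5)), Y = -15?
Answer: Rational(-1012307, 132) ≈ -7669.0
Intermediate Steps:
X = 8 (X = Add(3, 5) = 8)
J = -54 (J = Add(-9, Mul(-15, 3)) = Add(-9, -45) = -54)
Function('W')(V) = 10 (Function('W')(V) = Add(8, 2) = 10)
Function('b')(j) = Rational(397, 132) (Function('b')(j) = Add(3, Mul(Rational(-1, 3), Pow(Add(10, -54), -1))) = Add(3, Mul(Rational(-1, 3), Pow(-44, -1))) = Add(3, Mul(Rational(-1, 3), Rational(-1, 44))) = Add(3, Rational(1, 132)) = Rational(397, 132))
Add(-7672, Function('b')(19)) = Add(-7672, Rational(397, 132)) = Rational(-1012307, 132)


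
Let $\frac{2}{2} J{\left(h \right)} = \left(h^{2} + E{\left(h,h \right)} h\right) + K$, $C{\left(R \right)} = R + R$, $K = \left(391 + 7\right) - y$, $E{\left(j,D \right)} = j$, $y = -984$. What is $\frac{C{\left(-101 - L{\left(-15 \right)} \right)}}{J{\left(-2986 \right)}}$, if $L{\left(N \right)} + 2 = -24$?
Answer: $- \frac{75}{8916887} \approx -8.411 \cdot 10^{-6}$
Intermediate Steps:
$L{\left(N \right)} = -26$ ($L{\left(N \right)} = -2 - 24 = -26$)
$K = 1382$ ($K = \left(391 + 7\right) - -984 = 398 + 984 = 1382$)
$C{\left(R \right)} = 2 R$
$J{\left(h \right)} = 1382 + 2 h^{2}$ ($J{\left(h \right)} = \left(h^{2} + h h\right) + 1382 = \left(h^{2} + h^{2}\right) + 1382 = 2 h^{2} + 1382 = 1382 + 2 h^{2}$)
$\frac{C{\left(-101 - L{\left(-15 \right)} \right)}}{J{\left(-2986 \right)}} = \frac{2 \left(-101 - -26\right)}{1382 + 2 \left(-2986\right)^{2}} = \frac{2 \left(-101 + 26\right)}{1382 + 2 \cdot 8916196} = \frac{2 \left(-75\right)}{1382 + 17832392} = - \frac{150}{17833774} = \left(-150\right) \frac{1}{17833774} = - \frac{75}{8916887}$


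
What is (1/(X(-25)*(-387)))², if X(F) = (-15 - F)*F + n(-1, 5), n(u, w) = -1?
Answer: 1/9435596769 ≈ 1.0598e-10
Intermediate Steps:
X(F) = -1 + F*(-15 - F) (X(F) = (-15 - F)*F - 1 = F*(-15 - F) - 1 = -1 + F*(-15 - F))
(1/(X(-25)*(-387)))² = (1/(-1 - 1*(-25)² - 15*(-25)*(-387)))² = (-1/387/(-1 - 1*625 + 375))² = (-1/387/(-1 - 625 + 375))² = (-1/387/(-251))² = (-1/251*(-1/387))² = (1/97137)² = 1/9435596769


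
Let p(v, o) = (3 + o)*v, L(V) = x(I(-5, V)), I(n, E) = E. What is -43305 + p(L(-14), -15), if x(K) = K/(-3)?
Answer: -43361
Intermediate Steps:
x(K) = -K/3 (x(K) = K*(-1/3) = -K/3)
L(V) = -V/3
p(v, o) = v*(3 + o)
-43305 + p(L(-14), -15) = -43305 + (-1/3*(-14))*(3 - 15) = -43305 + (14/3)*(-12) = -43305 - 56 = -43361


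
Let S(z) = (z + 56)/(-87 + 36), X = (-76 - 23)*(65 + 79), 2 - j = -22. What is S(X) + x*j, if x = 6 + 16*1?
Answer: 41128/51 ≈ 806.43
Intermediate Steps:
j = 24 (j = 2 - 1*(-22) = 2 + 22 = 24)
x = 22 (x = 6 + 16 = 22)
X = -14256 (X = -99*144 = -14256)
S(z) = -56/51 - z/51 (S(z) = (56 + z)/(-51) = (56 + z)*(-1/51) = -56/51 - z/51)
S(X) + x*j = (-56/51 - 1/51*(-14256)) + 22*24 = (-56/51 + 4752/17) + 528 = 14200/51 + 528 = 41128/51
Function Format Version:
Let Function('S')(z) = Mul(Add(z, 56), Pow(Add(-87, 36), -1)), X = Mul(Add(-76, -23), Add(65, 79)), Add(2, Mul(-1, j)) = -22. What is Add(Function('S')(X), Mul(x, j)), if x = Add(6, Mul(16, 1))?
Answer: Rational(41128, 51) ≈ 806.43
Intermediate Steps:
j = 24 (j = Add(2, Mul(-1, -22)) = Add(2, 22) = 24)
x = 22 (x = Add(6, 16) = 22)
X = -14256 (X = Mul(-99, 144) = -14256)
Function('S')(z) = Add(Rational(-56, 51), Mul(Rational(-1, 51), z)) (Function('S')(z) = Mul(Add(56, z), Pow(-51, -1)) = Mul(Add(56, z), Rational(-1, 51)) = Add(Rational(-56, 51), Mul(Rational(-1, 51), z)))
Add(Function('S')(X), Mul(x, j)) = Add(Add(Rational(-56, 51), Mul(Rational(-1, 51), -14256)), Mul(22, 24)) = Add(Add(Rational(-56, 51), Rational(4752, 17)), 528) = Add(Rational(14200, 51), 528) = Rational(41128, 51)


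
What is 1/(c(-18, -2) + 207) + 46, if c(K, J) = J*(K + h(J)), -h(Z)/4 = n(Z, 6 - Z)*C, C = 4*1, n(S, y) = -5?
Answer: 3819/83 ≈ 46.012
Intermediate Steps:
C = 4
h(Z) = 80 (h(Z) = -(-20)*4 = -4*(-20) = 80)
c(K, J) = J*(80 + K) (c(K, J) = J*(K + 80) = J*(80 + K))
1/(c(-18, -2) + 207) + 46 = 1/(-2*(80 - 18) + 207) + 46 = 1/(-2*62 + 207) + 46 = 1/(-124 + 207) + 46 = 1/83 + 46 = 3819/83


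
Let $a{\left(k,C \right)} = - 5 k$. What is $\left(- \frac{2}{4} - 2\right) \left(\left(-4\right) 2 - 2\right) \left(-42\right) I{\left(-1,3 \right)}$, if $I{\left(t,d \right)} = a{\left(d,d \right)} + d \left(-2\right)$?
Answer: $22050$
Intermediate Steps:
$I{\left(t,d \right)} = - 7 d$ ($I{\left(t,d \right)} = - 5 d + d \left(-2\right) = - 5 d - 2 d = - 7 d$)
$\left(- \frac{2}{4} - 2\right) \left(\left(-4\right) 2 - 2\right) \left(-42\right) I{\left(-1,3 \right)} = \left(- \frac{2}{4} - 2\right) \left(\left(-4\right) 2 - 2\right) \left(-42\right) \left(\left(-7\right) 3\right) = \left(\left(-2\right) \frac{1}{4} - 2\right) \left(-8 - 2\right) \left(-42\right) \left(-21\right) = \left(- \frac{1}{2} - 2\right) \left(-10\right) \left(-42\right) \left(-21\right) = \left(- \frac{5}{2}\right) \left(-10\right) \left(-42\right) \left(-21\right) = 25 \left(-42\right) \left(-21\right) = \left(-1050\right) \left(-21\right) = 22050$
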